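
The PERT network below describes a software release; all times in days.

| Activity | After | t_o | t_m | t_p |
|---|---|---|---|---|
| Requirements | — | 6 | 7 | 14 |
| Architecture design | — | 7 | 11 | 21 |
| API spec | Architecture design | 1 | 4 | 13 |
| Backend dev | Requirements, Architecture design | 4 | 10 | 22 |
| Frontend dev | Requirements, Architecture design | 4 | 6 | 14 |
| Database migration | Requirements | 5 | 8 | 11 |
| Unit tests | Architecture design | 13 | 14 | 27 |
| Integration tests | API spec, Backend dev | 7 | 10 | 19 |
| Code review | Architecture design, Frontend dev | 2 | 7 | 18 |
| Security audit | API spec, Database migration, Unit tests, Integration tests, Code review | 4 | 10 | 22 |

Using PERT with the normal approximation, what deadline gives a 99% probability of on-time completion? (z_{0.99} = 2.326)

te_Requirements = (6 + 4·7 + 14)/6 = 48/6 = 8; σ²_Requirements = ((14−6)/6)² = 1.778
te_Architecture design = (7 + 4·11 + 21)/6 = 72/6 = 12; σ²_Architecture design = ((21−7)/6)² = 5.444
te_API spec = (1 + 4·4 + 13)/6 = 30/6 = 5; σ²_API spec = ((13−1)/6)² = 4.000
te_Backend dev = (4 + 4·10 + 22)/6 = 66/6 = 11; σ²_Backend dev = ((22−4)/6)² = 9.000
te_Frontend dev = (4 + 4·6 + 14)/6 = 42/6 = 7; σ²_Frontend dev = ((14−4)/6)² = 2.778
te_Database migration = (5 + 4·8 + 11)/6 = 48/6 = 8; σ²_Database migration = ((11−5)/6)² = 1.000
te_Unit tests = (13 + 4·14 + 27)/6 = 96/6 = 16; σ²_Unit tests = ((27−13)/6)² = 5.444
te_Integration tests = (7 + 4·10 + 19)/6 = 66/6 = 11; σ²_Integration tests = ((19−7)/6)² = 4.000
te_Code review = (2 + 4·7 + 18)/6 = 48/6 = 8; σ²_Code review = ((18−2)/6)² = 7.111
te_Security audit = (4 + 4·10 + 22)/6 = 66/6 = 11; σ²_Security audit = ((22−4)/6)² = 9.000

Forward pass:
ES_Requirements = 0; EF_Requirements = 8
ES_Architecture design = 0; EF_Architecture design = 12
ES_API spec = 12; EF_API spec = 12+5 = 17
ES_Backend dev = max(EF_Requirements=8, EF_Architecture design=12) = 12; EF_Backend dev = 12+11 = 23
ES_Frontend dev = max(EF_Requirements=8, EF_Architecture design=12) = 12; EF_Frontend dev = 12+7 = 19
ES_Database migration = 8; EF_Database migration = 8+8 = 16
ES_Unit tests = 12; EF_Unit tests = 12+16 = 28
ES_Integration tests = max(EF_API spec=17, EF_Backend dev=23) = 23; EF_Integration tests = 23+11 = 34
ES_Code review = max(EF_Architecture design=12, EF_Frontend dev=19) = 19; EF_Code review = 19+8 = 27
ES_Security audit = max(EF_API spec=17, EF_Database migration=16, EF_Unit tests=28, EF_Integration tests=34, EF_Code review=27) = 34; EF_Security audit = 34+11 = 45
Expected project duration μ = 45 days. Critical path: Architecture design → Backend dev → Integration tests → Security audit.

Variance along critical path = 5.444 + 9.000 + 4.000 + 9.000 = 27.444; σ = 5.239 days.
D = μ + z·σ = 45 + 2.326·5.239 = 57.2 days

57.2 days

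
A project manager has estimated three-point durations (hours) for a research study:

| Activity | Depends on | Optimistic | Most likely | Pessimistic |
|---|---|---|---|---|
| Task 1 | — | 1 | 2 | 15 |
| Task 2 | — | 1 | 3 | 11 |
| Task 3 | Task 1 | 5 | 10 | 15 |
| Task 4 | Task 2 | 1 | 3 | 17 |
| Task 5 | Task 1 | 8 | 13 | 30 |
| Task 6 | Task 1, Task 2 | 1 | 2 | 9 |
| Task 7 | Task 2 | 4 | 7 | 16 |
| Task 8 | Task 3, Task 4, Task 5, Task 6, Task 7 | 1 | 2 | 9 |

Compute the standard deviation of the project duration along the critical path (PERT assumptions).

te_Task 1 = (1 + 4·2 + 15)/6 = 24/6 = 4; σ²_Task 1 = ((15−1)/6)² = 5.444
te_Task 2 = (1 + 4·3 + 11)/6 = 24/6 = 4; σ²_Task 2 = ((11−1)/6)² = 2.778
te_Task 3 = (5 + 4·10 + 15)/6 = 60/6 = 10; σ²_Task 3 = ((15−5)/6)² = 2.778
te_Task 4 = (1 + 4·3 + 17)/6 = 30/6 = 5; σ²_Task 4 = ((17−1)/6)² = 7.111
te_Task 5 = (8 + 4·13 + 30)/6 = 90/6 = 15; σ²_Task 5 = ((30−8)/6)² = 13.444
te_Task 6 = (1 + 4·2 + 9)/6 = 18/6 = 3; σ²_Task 6 = ((9−1)/6)² = 1.778
te_Task 7 = (4 + 4·7 + 16)/6 = 48/6 = 8; σ²_Task 7 = ((16−4)/6)² = 4.000
te_Task 8 = (1 + 4·2 + 9)/6 = 18/6 = 3; σ²_Task 8 = ((9−1)/6)² = 1.778

Forward pass:
ES_Task 1 = 0; EF_Task 1 = 4
ES_Task 2 = 0; EF_Task 2 = 4
ES_Task 3 = 4; EF_Task 3 = 4+10 = 14
ES_Task 4 = 4; EF_Task 4 = 4+5 = 9
ES_Task 5 = 4; EF_Task 5 = 4+15 = 19
ES_Task 6 = max(EF_Task 1=4, EF_Task 2=4) = 4; EF_Task 6 = 4+3 = 7
ES_Task 7 = 4; EF_Task 7 = 4+8 = 12
ES_Task 8 = max(EF_Task 3=14, EF_Task 4=9, EF_Task 5=19, EF_Task 6=7, EF_Task 7=12) = 19; EF_Task 8 = 19+3 = 22
Expected project duration μ = 22 hours. Critical path: Task 1 → Task 5 → Task 8.

Variance along critical path = 5.444 + 13.444 + 1.778 = 20.667
σ = √20.667 = 4.546 hours

4.55 hours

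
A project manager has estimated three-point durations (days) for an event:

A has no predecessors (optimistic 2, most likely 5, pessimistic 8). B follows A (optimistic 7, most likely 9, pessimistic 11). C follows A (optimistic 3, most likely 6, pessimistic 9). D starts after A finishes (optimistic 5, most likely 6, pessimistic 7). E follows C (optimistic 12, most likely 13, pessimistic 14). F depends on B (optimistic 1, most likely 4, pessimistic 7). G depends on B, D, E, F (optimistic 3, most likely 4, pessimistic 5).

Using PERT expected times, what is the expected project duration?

te_A = (2 + 4·5 + 8)/6 = 30/6 = 5
te_B = (7 + 4·9 + 11)/6 = 54/6 = 9
te_C = (3 + 4·6 + 9)/6 = 36/6 = 6
te_D = (5 + 4·6 + 7)/6 = 36/6 = 6
te_E = (12 + 4·13 + 14)/6 = 78/6 = 13
te_F = (1 + 4·4 + 7)/6 = 24/6 = 4
te_G = (3 + 4·4 + 5)/6 = 24/6 = 4

Forward pass:
ES_A = 0; EF_A = 5
ES_B = 5; EF_B = 5+9 = 14
ES_C = 5; EF_C = 5+6 = 11
ES_D = 5; EF_D = 5+6 = 11
ES_E = 11; EF_E = 11+13 = 24
ES_F = 14; EF_F = 14+4 = 18
ES_G = max(EF_B=14, EF_D=11, EF_E=24, EF_F=18) = 24; EF_G = 24+4 = 28
Expected project duration μ = 28 days. Critical path: A → C → E → G.

28 days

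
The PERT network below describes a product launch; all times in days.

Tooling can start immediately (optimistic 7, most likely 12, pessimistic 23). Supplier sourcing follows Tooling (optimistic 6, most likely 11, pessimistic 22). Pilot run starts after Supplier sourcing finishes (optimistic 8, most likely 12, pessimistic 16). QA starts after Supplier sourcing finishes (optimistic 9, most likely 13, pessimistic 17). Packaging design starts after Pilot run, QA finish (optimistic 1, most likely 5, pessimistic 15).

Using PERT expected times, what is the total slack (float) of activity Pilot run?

1 days

te_Tooling = (7 + 4·12 + 23)/6 = 78/6 = 13
te_Supplier sourcing = (6 + 4·11 + 22)/6 = 72/6 = 12
te_Pilot run = (8 + 4·12 + 16)/6 = 72/6 = 12
te_QA = (9 + 4·13 + 17)/6 = 78/6 = 13
te_Packaging design = (1 + 4·5 + 15)/6 = 36/6 = 6

Forward pass:
ES_Tooling = 0; EF_Tooling = 13
ES_Supplier sourcing = 13; EF_Supplier sourcing = 13+12 = 25
ES_Pilot run = 25; EF_Pilot run = 25+12 = 37
ES_QA = 25; EF_QA = 25+13 = 38
ES_Packaging design = max(EF_Pilot run=37, EF_QA=38) = 38; EF_Packaging design = 38+6 = 44
Expected project duration μ = 44 days. Critical path: Tooling → Supplier sourcing → QA → Packaging design.

Backward pass:
LF_Packaging design = 44; LS_Packaging design = 44−6 = 38
LF_QA = LS_Packaging design = 38; LS_QA = 38−13 = 25
LF_Pilot run = LS_Packaging design = 38; LS_Pilot run = 38−12 = 26
LF_Supplier sourcing = min(LS_Pilot run=26, LS_QA=25) = 25; LS_Supplier sourcing = 25−12 = 13
LF_Tooling = LS_Supplier sourcing = 13; LS_Tooling = 13−13 = 0
Slack_Pilot run = LS_Pilot run − ES_Pilot run = 26 − 25 = 1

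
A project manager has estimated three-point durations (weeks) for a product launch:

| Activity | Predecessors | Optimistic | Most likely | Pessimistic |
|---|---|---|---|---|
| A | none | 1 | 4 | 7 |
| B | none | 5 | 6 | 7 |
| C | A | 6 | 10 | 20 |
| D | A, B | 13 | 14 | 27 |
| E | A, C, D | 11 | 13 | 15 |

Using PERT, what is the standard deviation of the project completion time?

2.45 weeks

te_A = (1 + 4·4 + 7)/6 = 24/6 = 4; σ²_A = ((7−1)/6)² = 1.000
te_B = (5 + 4·6 + 7)/6 = 36/6 = 6; σ²_B = ((7−5)/6)² = 0.111
te_C = (6 + 4·10 + 20)/6 = 66/6 = 11; σ²_C = ((20−6)/6)² = 5.444
te_D = (13 + 4·14 + 27)/6 = 96/6 = 16; σ²_D = ((27−13)/6)² = 5.444
te_E = (11 + 4·13 + 15)/6 = 78/6 = 13; σ²_E = ((15−11)/6)² = 0.444

Forward pass:
ES_A = 0; EF_A = 4
ES_B = 0; EF_B = 6
ES_C = 4; EF_C = 4+11 = 15
ES_D = max(EF_A=4, EF_B=6) = 6; EF_D = 6+16 = 22
ES_E = max(EF_A=4, EF_C=15, EF_D=22) = 22; EF_E = 22+13 = 35
Expected project duration μ = 35 weeks. Critical path: B → D → E.

Variance along critical path = 0.111 + 5.444 + 0.444 = 6.000
σ = √6.000 = 2.449 weeks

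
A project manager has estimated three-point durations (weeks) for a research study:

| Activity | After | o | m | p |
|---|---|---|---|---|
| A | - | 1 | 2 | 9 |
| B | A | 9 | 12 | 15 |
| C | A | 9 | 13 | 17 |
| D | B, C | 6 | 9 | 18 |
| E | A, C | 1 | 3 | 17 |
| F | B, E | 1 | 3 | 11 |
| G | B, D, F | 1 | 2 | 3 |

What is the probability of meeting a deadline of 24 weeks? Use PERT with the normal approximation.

te_A = (1 + 4·2 + 9)/6 = 18/6 = 3; σ²_A = ((9−1)/6)² = 1.778
te_B = (9 + 4·12 + 15)/6 = 72/6 = 12; σ²_B = ((15−9)/6)² = 1.000
te_C = (9 + 4·13 + 17)/6 = 78/6 = 13; σ²_C = ((17−9)/6)² = 1.778
te_D = (6 + 4·9 + 18)/6 = 60/6 = 10; σ²_D = ((18−6)/6)² = 4.000
te_E = (1 + 4·3 + 17)/6 = 30/6 = 5; σ²_E = ((17−1)/6)² = 7.111
te_F = (1 + 4·3 + 11)/6 = 24/6 = 4; σ²_F = ((11−1)/6)² = 2.778
te_G = (1 + 4·2 + 3)/6 = 12/6 = 2; σ²_G = ((3−1)/6)² = 0.111

Forward pass:
ES_A = 0; EF_A = 3
ES_B = 3; EF_B = 3+12 = 15
ES_C = 3; EF_C = 3+13 = 16
ES_D = max(EF_B=15, EF_C=16) = 16; EF_D = 16+10 = 26
ES_E = max(EF_A=3, EF_C=16) = 16; EF_E = 16+5 = 21
ES_F = max(EF_B=15, EF_E=21) = 21; EF_F = 21+4 = 25
ES_G = max(EF_B=15, EF_D=26, EF_F=25) = 26; EF_G = 26+2 = 28
Expected project duration μ = 28 weeks. Critical path: A → C → D → G.

Variance along critical path = 1.778 + 1.778 + 4.000 + 0.111 = 7.667; σ = √7.667 = 2.769 weeks.
Z = (24 − 28) / 2.769 = -1.445
P(T ≤ 24) = Φ(-1.445) ≈ 0.074

0.074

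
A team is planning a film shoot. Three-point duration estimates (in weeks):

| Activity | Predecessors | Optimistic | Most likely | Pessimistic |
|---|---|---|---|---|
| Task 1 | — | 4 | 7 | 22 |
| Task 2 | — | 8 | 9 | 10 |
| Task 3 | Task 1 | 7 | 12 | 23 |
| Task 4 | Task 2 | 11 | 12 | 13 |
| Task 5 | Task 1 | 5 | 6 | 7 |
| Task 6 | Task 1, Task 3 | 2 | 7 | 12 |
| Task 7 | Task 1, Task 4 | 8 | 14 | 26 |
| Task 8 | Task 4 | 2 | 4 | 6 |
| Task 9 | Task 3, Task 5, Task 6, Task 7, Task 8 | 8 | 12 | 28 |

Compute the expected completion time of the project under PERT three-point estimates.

50 weeks

te_Task 1 = (4 + 4·7 + 22)/6 = 54/6 = 9
te_Task 2 = (8 + 4·9 + 10)/6 = 54/6 = 9
te_Task 3 = (7 + 4·12 + 23)/6 = 78/6 = 13
te_Task 4 = (11 + 4·12 + 13)/6 = 72/6 = 12
te_Task 5 = (5 + 4·6 + 7)/6 = 36/6 = 6
te_Task 6 = (2 + 4·7 + 12)/6 = 42/6 = 7
te_Task 7 = (8 + 4·14 + 26)/6 = 90/6 = 15
te_Task 8 = (2 + 4·4 + 6)/6 = 24/6 = 4
te_Task 9 = (8 + 4·12 + 28)/6 = 84/6 = 14

Forward pass:
ES_Task 1 = 0; EF_Task 1 = 9
ES_Task 2 = 0; EF_Task 2 = 9
ES_Task 3 = 9; EF_Task 3 = 9+13 = 22
ES_Task 4 = 9; EF_Task 4 = 9+12 = 21
ES_Task 5 = 9; EF_Task 5 = 9+6 = 15
ES_Task 6 = max(EF_Task 1=9, EF_Task 3=22) = 22; EF_Task 6 = 22+7 = 29
ES_Task 7 = max(EF_Task 1=9, EF_Task 4=21) = 21; EF_Task 7 = 21+15 = 36
ES_Task 8 = 21; EF_Task 8 = 21+4 = 25
ES_Task 9 = max(EF_Task 3=22, EF_Task 5=15, EF_Task 6=29, EF_Task 7=36, EF_Task 8=25) = 36; EF_Task 9 = 36+14 = 50
Expected project duration μ = 50 weeks. Critical path: Task 2 → Task 4 → Task 7 → Task 9.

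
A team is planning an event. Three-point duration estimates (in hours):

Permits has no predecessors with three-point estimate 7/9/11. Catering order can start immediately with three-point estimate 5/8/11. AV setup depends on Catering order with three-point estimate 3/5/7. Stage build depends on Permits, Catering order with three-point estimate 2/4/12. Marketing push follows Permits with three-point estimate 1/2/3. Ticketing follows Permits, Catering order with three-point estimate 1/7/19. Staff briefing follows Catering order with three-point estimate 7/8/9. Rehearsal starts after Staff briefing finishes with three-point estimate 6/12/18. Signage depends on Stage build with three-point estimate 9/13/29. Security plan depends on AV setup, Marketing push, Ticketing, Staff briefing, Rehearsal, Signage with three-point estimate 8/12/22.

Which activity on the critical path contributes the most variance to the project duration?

Signage

te_Permits = (7 + 4·9 + 11)/6 = 54/6 = 9; σ²_Permits = ((11−7)/6)² = 0.444
te_Catering order = (5 + 4·8 + 11)/6 = 48/6 = 8; σ²_Catering order = ((11−5)/6)² = 1.000
te_AV setup = (3 + 4·5 + 7)/6 = 30/6 = 5; σ²_AV setup = ((7−3)/6)² = 0.444
te_Stage build = (2 + 4·4 + 12)/6 = 30/6 = 5; σ²_Stage build = ((12−2)/6)² = 2.778
te_Marketing push = (1 + 4·2 + 3)/6 = 12/6 = 2; σ²_Marketing push = ((3−1)/6)² = 0.111
te_Ticketing = (1 + 4·7 + 19)/6 = 48/6 = 8; σ²_Ticketing = ((19−1)/6)² = 9.000
te_Staff briefing = (7 + 4·8 + 9)/6 = 48/6 = 8; σ²_Staff briefing = ((9−7)/6)² = 0.111
te_Rehearsal = (6 + 4·12 + 18)/6 = 72/6 = 12; σ²_Rehearsal = ((18−6)/6)² = 4.000
te_Signage = (9 + 4·13 + 29)/6 = 90/6 = 15; σ²_Signage = ((29−9)/6)² = 11.111
te_Security plan = (8 + 4·12 + 22)/6 = 78/6 = 13; σ²_Security plan = ((22−8)/6)² = 5.444

Forward pass:
ES_Permits = 0; EF_Permits = 9
ES_Catering order = 0; EF_Catering order = 8
ES_AV setup = 8; EF_AV setup = 8+5 = 13
ES_Stage build = max(EF_Permits=9, EF_Catering order=8) = 9; EF_Stage build = 9+5 = 14
ES_Marketing push = 9; EF_Marketing push = 9+2 = 11
ES_Ticketing = max(EF_Permits=9, EF_Catering order=8) = 9; EF_Ticketing = 9+8 = 17
ES_Staff briefing = 8; EF_Staff briefing = 8+8 = 16
ES_Rehearsal = 16; EF_Rehearsal = 16+12 = 28
ES_Signage = 14; EF_Signage = 14+15 = 29
ES_Security plan = max(EF_AV setup=13, EF_Marketing push=11, EF_Ticketing=17, EF_Staff briefing=16, EF_Rehearsal=28, EF_Signage=29) = 29; EF_Security plan = 29+13 = 42
Expected project duration μ = 42 hours. Critical path: Permits → Stage build → Signage → Security plan.

Variances on critical path: σ²_Permits=0.444, σ²_Stage build=2.778, σ²_Signage=11.111, σ²_Security plan=5.444.
Largest is σ²_Signage = 11.111.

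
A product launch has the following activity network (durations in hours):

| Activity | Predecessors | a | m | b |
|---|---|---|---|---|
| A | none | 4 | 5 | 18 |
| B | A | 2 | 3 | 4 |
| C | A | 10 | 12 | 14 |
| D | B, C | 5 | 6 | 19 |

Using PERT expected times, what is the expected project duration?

te_A = (4 + 4·5 + 18)/6 = 42/6 = 7
te_B = (2 + 4·3 + 4)/6 = 18/6 = 3
te_C = (10 + 4·12 + 14)/6 = 72/6 = 12
te_D = (5 + 4·6 + 19)/6 = 48/6 = 8

Forward pass:
ES_A = 0; EF_A = 7
ES_B = 7; EF_B = 7+3 = 10
ES_C = 7; EF_C = 7+12 = 19
ES_D = max(EF_B=10, EF_C=19) = 19; EF_D = 19+8 = 27
Expected project duration μ = 27 hours. Critical path: A → C → D.

27 hours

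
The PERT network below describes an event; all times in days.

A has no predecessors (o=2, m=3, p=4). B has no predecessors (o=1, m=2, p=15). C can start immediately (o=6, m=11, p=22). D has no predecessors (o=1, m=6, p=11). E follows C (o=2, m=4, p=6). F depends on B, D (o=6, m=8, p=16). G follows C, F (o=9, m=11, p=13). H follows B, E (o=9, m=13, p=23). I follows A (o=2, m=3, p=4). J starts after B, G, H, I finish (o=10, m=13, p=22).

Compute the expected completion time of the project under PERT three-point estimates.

44 days

te_A = (2 + 4·3 + 4)/6 = 18/6 = 3
te_B = (1 + 4·2 + 15)/6 = 24/6 = 4
te_C = (6 + 4·11 + 22)/6 = 72/6 = 12
te_D = (1 + 4·6 + 11)/6 = 36/6 = 6
te_E = (2 + 4·4 + 6)/6 = 24/6 = 4
te_F = (6 + 4·8 + 16)/6 = 54/6 = 9
te_G = (9 + 4·11 + 13)/6 = 66/6 = 11
te_H = (9 + 4·13 + 23)/6 = 84/6 = 14
te_I = (2 + 4·3 + 4)/6 = 18/6 = 3
te_J = (10 + 4·13 + 22)/6 = 84/6 = 14

Forward pass:
ES_A = 0; EF_A = 3
ES_B = 0; EF_B = 4
ES_C = 0; EF_C = 12
ES_D = 0; EF_D = 6
ES_E = 12; EF_E = 12+4 = 16
ES_F = max(EF_B=4, EF_D=6) = 6; EF_F = 6+9 = 15
ES_G = max(EF_C=12, EF_F=15) = 15; EF_G = 15+11 = 26
ES_H = max(EF_B=4, EF_E=16) = 16; EF_H = 16+14 = 30
ES_I = 3; EF_I = 3+3 = 6
ES_J = max(EF_B=4, EF_G=26, EF_H=30, EF_I=6) = 30; EF_J = 30+14 = 44
Expected project duration μ = 44 days. Critical path: C → E → H → J.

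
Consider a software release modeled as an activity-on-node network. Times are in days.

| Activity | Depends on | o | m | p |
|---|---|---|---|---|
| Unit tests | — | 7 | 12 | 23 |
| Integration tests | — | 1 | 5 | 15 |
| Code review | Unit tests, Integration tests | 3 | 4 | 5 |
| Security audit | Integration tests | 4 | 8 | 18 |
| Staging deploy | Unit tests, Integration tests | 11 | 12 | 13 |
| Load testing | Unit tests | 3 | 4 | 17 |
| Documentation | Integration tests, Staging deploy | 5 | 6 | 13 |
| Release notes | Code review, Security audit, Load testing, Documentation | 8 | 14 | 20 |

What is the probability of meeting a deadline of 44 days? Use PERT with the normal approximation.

te_Unit tests = (7 + 4·12 + 23)/6 = 78/6 = 13; σ²_Unit tests = ((23−7)/6)² = 7.111
te_Integration tests = (1 + 4·5 + 15)/6 = 36/6 = 6; σ²_Integration tests = ((15−1)/6)² = 5.444
te_Code review = (3 + 4·4 + 5)/6 = 24/6 = 4; σ²_Code review = ((5−3)/6)² = 0.111
te_Security audit = (4 + 4·8 + 18)/6 = 54/6 = 9; σ²_Security audit = ((18−4)/6)² = 5.444
te_Staging deploy = (11 + 4·12 + 13)/6 = 72/6 = 12; σ²_Staging deploy = ((13−11)/6)² = 0.111
te_Load testing = (3 + 4·4 + 17)/6 = 36/6 = 6; σ²_Load testing = ((17−3)/6)² = 5.444
te_Documentation = (5 + 4·6 + 13)/6 = 42/6 = 7; σ²_Documentation = ((13−5)/6)² = 1.778
te_Release notes = (8 + 4·14 + 20)/6 = 84/6 = 14; σ²_Release notes = ((20−8)/6)² = 4.000

Forward pass:
ES_Unit tests = 0; EF_Unit tests = 13
ES_Integration tests = 0; EF_Integration tests = 6
ES_Code review = max(EF_Unit tests=13, EF_Integration tests=6) = 13; EF_Code review = 13+4 = 17
ES_Security audit = 6; EF_Security audit = 6+9 = 15
ES_Staging deploy = max(EF_Unit tests=13, EF_Integration tests=6) = 13; EF_Staging deploy = 13+12 = 25
ES_Load testing = 13; EF_Load testing = 13+6 = 19
ES_Documentation = max(EF_Integration tests=6, EF_Staging deploy=25) = 25; EF_Documentation = 25+7 = 32
ES_Release notes = max(EF_Code review=17, EF_Security audit=15, EF_Load testing=19, EF_Documentation=32) = 32; EF_Release notes = 32+14 = 46
Expected project duration μ = 46 days. Critical path: Unit tests → Staging deploy → Documentation → Release notes.

Variance along critical path = 7.111 + 0.111 + 1.778 + 4.000 = 13.000; σ = √13.000 = 3.606 days.
Z = (44 − 46) / 3.606 = -0.555
P(T ≤ 44) = Φ(-0.555) ≈ 0.290

0.290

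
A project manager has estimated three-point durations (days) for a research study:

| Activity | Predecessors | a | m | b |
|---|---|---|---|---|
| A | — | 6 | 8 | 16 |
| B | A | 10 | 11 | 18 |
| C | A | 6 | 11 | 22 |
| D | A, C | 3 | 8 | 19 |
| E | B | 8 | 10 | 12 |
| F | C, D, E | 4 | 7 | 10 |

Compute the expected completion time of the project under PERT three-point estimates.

38 days

te_A = (6 + 4·8 + 16)/6 = 54/6 = 9
te_B = (10 + 4·11 + 18)/6 = 72/6 = 12
te_C = (6 + 4·11 + 22)/6 = 72/6 = 12
te_D = (3 + 4·8 + 19)/6 = 54/6 = 9
te_E = (8 + 4·10 + 12)/6 = 60/6 = 10
te_F = (4 + 4·7 + 10)/6 = 42/6 = 7

Forward pass:
ES_A = 0; EF_A = 9
ES_B = 9; EF_B = 9+12 = 21
ES_C = 9; EF_C = 9+12 = 21
ES_D = max(EF_A=9, EF_C=21) = 21; EF_D = 21+9 = 30
ES_E = 21; EF_E = 21+10 = 31
ES_F = max(EF_C=21, EF_D=30, EF_E=31) = 31; EF_F = 31+7 = 38
Expected project duration μ = 38 days. Critical path: A → B → E → F.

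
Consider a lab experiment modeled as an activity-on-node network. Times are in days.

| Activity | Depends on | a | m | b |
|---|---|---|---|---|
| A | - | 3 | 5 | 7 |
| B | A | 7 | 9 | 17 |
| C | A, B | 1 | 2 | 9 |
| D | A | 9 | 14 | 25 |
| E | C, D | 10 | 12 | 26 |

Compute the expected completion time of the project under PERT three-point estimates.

34 days

te_A = (3 + 4·5 + 7)/6 = 30/6 = 5
te_B = (7 + 4·9 + 17)/6 = 60/6 = 10
te_C = (1 + 4·2 + 9)/6 = 18/6 = 3
te_D = (9 + 4·14 + 25)/6 = 90/6 = 15
te_E = (10 + 4·12 + 26)/6 = 84/6 = 14

Forward pass:
ES_A = 0; EF_A = 5
ES_B = 5; EF_B = 5+10 = 15
ES_C = max(EF_A=5, EF_B=15) = 15; EF_C = 15+3 = 18
ES_D = 5; EF_D = 5+15 = 20
ES_E = max(EF_C=18, EF_D=20) = 20; EF_E = 20+14 = 34
Expected project duration μ = 34 days. Critical path: A → D → E.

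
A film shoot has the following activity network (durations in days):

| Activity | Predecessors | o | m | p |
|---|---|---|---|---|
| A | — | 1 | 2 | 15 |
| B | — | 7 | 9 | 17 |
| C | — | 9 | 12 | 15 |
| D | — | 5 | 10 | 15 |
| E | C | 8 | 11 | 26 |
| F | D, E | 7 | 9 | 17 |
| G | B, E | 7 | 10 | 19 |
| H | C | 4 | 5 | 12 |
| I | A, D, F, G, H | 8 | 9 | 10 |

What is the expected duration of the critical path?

45 days

te_A = (1 + 4·2 + 15)/6 = 24/6 = 4
te_B = (7 + 4·9 + 17)/6 = 60/6 = 10
te_C = (9 + 4·12 + 15)/6 = 72/6 = 12
te_D = (5 + 4·10 + 15)/6 = 60/6 = 10
te_E = (8 + 4·11 + 26)/6 = 78/6 = 13
te_F = (7 + 4·9 + 17)/6 = 60/6 = 10
te_G = (7 + 4·10 + 19)/6 = 66/6 = 11
te_H = (4 + 4·5 + 12)/6 = 36/6 = 6
te_I = (8 + 4·9 + 10)/6 = 54/6 = 9

Forward pass:
ES_A = 0; EF_A = 4
ES_B = 0; EF_B = 10
ES_C = 0; EF_C = 12
ES_D = 0; EF_D = 10
ES_E = 12; EF_E = 12+13 = 25
ES_F = max(EF_D=10, EF_E=25) = 25; EF_F = 25+10 = 35
ES_G = max(EF_B=10, EF_E=25) = 25; EF_G = 25+11 = 36
ES_H = 12; EF_H = 12+6 = 18
ES_I = max(EF_A=4, EF_D=10, EF_F=35, EF_G=36, EF_H=18) = 36; EF_I = 36+9 = 45
Expected project duration μ = 45 days. Critical path: C → E → G → I.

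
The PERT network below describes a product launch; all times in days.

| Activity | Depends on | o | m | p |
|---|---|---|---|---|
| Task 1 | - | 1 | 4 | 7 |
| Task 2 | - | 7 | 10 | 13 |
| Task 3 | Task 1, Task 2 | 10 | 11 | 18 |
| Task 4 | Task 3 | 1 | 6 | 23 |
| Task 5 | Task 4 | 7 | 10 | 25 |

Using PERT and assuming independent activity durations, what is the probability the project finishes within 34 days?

te_Task 1 = (1 + 4·4 + 7)/6 = 24/6 = 4; σ²_Task 1 = ((7−1)/6)² = 1.000
te_Task 2 = (7 + 4·10 + 13)/6 = 60/6 = 10; σ²_Task 2 = ((13−7)/6)² = 1.000
te_Task 3 = (10 + 4·11 + 18)/6 = 72/6 = 12; σ²_Task 3 = ((18−10)/6)² = 1.778
te_Task 4 = (1 + 4·6 + 23)/6 = 48/6 = 8; σ²_Task 4 = ((23−1)/6)² = 13.444
te_Task 5 = (7 + 4·10 + 25)/6 = 72/6 = 12; σ²_Task 5 = ((25−7)/6)² = 9.000

Forward pass:
ES_Task 1 = 0; EF_Task 1 = 4
ES_Task 2 = 0; EF_Task 2 = 10
ES_Task 3 = max(EF_Task 1=4, EF_Task 2=10) = 10; EF_Task 3 = 10+12 = 22
ES_Task 4 = 22; EF_Task 4 = 22+8 = 30
ES_Task 5 = 30; EF_Task 5 = 30+12 = 42
Expected project duration μ = 42 days. Critical path: Task 2 → Task 3 → Task 4 → Task 5.

Variance along critical path = 1.000 + 1.778 + 13.444 + 9.000 = 25.222; σ = √25.222 = 5.022 days.
Z = (34 − 42) / 5.022 = -1.593
P(T ≤ 34) = Φ(-1.593) ≈ 0.056

0.056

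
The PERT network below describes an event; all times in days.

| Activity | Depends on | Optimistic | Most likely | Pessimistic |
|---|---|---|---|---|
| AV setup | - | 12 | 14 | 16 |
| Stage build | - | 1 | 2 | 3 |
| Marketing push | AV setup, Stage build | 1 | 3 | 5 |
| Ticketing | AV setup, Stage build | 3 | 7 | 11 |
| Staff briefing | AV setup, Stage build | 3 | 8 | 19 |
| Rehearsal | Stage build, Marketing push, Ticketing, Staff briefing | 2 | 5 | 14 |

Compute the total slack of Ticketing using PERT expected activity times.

2 days

te_AV setup = (12 + 4·14 + 16)/6 = 84/6 = 14
te_Stage build = (1 + 4·2 + 3)/6 = 12/6 = 2
te_Marketing push = (1 + 4·3 + 5)/6 = 18/6 = 3
te_Ticketing = (3 + 4·7 + 11)/6 = 42/6 = 7
te_Staff briefing = (3 + 4·8 + 19)/6 = 54/6 = 9
te_Rehearsal = (2 + 4·5 + 14)/6 = 36/6 = 6

Forward pass:
ES_AV setup = 0; EF_AV setup = 14
ES_Stage build = 0; EF_Stage build = 2
ES_Marketing push = max(EF_AV setup=14, EF_Stage build=2) = 14; EF_Marketing push = 14+3 = 17
ES_Ticketing = max(EF_AV setup=14, EF_Stage build=2) = 14; EF_Ticketing = 14+7 = 21
ES_Staff briefing = max(EF_AV setup=14, EF_Stage build=2) = 14; EF_Staff briefing = 14+9 = 23
ES_Rehearsal = max(EF_Stage build=2, EF_Marketing push=17, EF_Ticketing=21, EF_Staff briefing=23) = 23; EF_Rehearsal = 23+6 = 29
Expected project duration μ = 29 days. Critical path: AV setup → Staff briefing → Rehearsal.

Backward pass:
LF_Rehearsal = 29; LS_Rehearsal = 29−6 = 23
LF_Staff briefing = LS_Rehearsal = 23; LS_Staff briefing = 23−9 = 14
LF_Ticketing = LS_Rehearsal = 23; LS_Ticketing = 23−7 = 16
LF_Marketing push = LS_Rehearsal = 23; LS_Marketing push = 23−3 = 20
LF_Stage build = min(LS_Marketing push=20, LS_Ticketing=16, LS_Staff briefing=14, LS_Rehearsal=23) = 14; LS_Stage build = 14−2 = 12
LF_AV setup = min(LS_Marketing push=20, LS_Ticketing=16, LS_Staff briefing=14) = 14; LS_AV setup = 14−14 = 0
Slack_Ticketing = LS_Ticketing − ES_Ticketing = 16 − 14 = 2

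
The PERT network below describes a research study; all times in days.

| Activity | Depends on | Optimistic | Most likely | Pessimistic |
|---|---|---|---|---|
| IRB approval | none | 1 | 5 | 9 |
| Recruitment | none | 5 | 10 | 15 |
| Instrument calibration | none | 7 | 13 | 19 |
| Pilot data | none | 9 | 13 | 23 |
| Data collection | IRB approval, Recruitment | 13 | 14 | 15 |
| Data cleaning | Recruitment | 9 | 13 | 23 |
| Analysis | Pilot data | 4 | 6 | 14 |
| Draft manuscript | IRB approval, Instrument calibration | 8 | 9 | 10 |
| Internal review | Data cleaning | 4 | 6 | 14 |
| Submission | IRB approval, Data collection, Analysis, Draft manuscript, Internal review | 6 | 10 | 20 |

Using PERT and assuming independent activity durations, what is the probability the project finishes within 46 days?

0.838

te_IRB approval = (1 + 4·5 + 9)/6 = 30/6 = 5; σ²_IRB approval = ((9−1)/6)² = 1.778
te_Recruitment = (5 + 4·10 + 15)/6 = 60/6 = 10; σ²_Recruitment = ((15−5)/6)² = 2.778
te_Instrument calibration = (7 + 4·13 + 19)/6 = 78/6 = 13; σ²_Instrument calibration = ((19−7)/6)² = 4.000
te_Pilot data = (9 + 4·13 + 23)/6 = 84/6 = 14; σ²_Pilot data = ((23−9)/6)² = 5.444
te_Data collection = (13 + 4·14 + 15)/6 = 84/6 = 14; σ²_Data collection = ((15−13)/6)² = 0.111
te_Data cleaning = (9 + 4·13 + 23)/6 = 84/6 = 14; σ²_Data cleaning = ((23−9)/6)² = 5.444
te_Analysis = (4 + 4·6 + 14)/6 = 42/6 = 7; σ²_Analysis = ((14−4)/6)² = 2.778
te_Draft manuscript = (8 + 4·9 + 10)/6 = 54/6 = 9; σ²_Draft manuscript = ((10−8)/6)² = 0.111
te_Internal review = (4 + 4·6 + 14)/6 = 42/6 = 7; σ²_Internal review = ((14−4)/6)² = 2.778
te_Submission = (6 + 4·10 + 20)/6 = 66/6 = 11; σ²_Submission = ((20−6)/6)² = 5.444

Forward pass:
ES_IRB approval = 0; EF_IRB approval = 5
ES_Recruitment = 0; EF_Recruitment = 10
ES_Instrument calibration = 0; EF_Instrument calibration = 13
ES_Pilot data = 0; EF_Pilot data = 14
ES_Data collection = max(EF_IRB approval=5, EF_Recruitment=10) = 10; EF_Data collection = 10+14 = 24
ES_Data cleaning = 10; EF_Data cleaning = 10+14 = 24
ES_Analysis = 14; EF_Analysis = 14+7 = 21
ES_Draft manuscript = max(EF_IRB approval=5, EF_Instrument calibration=13) = 13; EF_Draft manuscript = 13+9 = 22
ES_Internal review = 24; EF_Internal review = 24+7 = 31
ES_Submission = max(EF_IRB approval=5, EF_Data collection=24, EF_Analysis=21, EF_Draft manuscript=22, EF_Internal review=31) = 31; EF_Submission = 31+11 = 42
Expected project duration μ = 42 days. Critical path: Recruitment → Data cleaning → Internal review → Submission.

Variance along critical path = 2.778 + 5.444 + 2.778 + 5.444 = 16.444; σ = √16.444 = 4.055 days.
Z = (46 − 42) / 4.055 = 0.986
P(T ≤ 46) = Φ(0.986) ≈ 0.838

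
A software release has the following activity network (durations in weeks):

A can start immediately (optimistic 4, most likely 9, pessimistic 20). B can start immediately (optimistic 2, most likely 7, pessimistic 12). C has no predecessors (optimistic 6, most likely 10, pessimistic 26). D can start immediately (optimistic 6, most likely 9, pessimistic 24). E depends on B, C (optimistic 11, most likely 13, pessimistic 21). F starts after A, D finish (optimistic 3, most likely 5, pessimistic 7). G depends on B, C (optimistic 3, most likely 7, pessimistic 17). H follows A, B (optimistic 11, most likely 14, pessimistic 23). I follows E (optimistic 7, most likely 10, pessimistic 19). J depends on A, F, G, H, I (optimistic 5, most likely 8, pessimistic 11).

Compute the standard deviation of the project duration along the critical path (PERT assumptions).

te_A = (4 + 4·9 + 20)/6 = 60/6 = 10; σ²_A = ((20−4)/6)² = 7.111
te_B = (2 + 4·7 + 12)/6 = 42/6 = 7; σ²_B = ((12−2)/6)² = 2.778
te_C = (6 + 4·10 + 26)/6 = 72/6 = 12; σ²_C = ((26−6)/6)² = 11.111
te_D = (6 + 4·9 + 24)/6 = 66/6 = 11; σ²_D = ((24−6)/6)² = 9.000
te_E = (11 + 4·13 + 21)/6 = 84/6 = 14; σ²_E = ((21−11)/6)² = 2.778
te_F = (3 + 4·5 + 7)/6 = 30/6 = 5; σ²_F = ((7−3)/6)² = 0.444
te_G = (3 + 4·7 + 17)/6 = 48/6 = 8; σ²_G = ((17−3)/6)² = 5.444
te_H = (11 + 4·14 + 23)/6 = 90/6 = 15; σ²_H = ((23−11)/6)² = 4.000
te_I = (7 + 4·10 + 19)/6 = 66/6 = 11; σ²_I = ((19−7)/6)² = 4.000
te_J = (5 + 4·8 + 11)/6 = 48/6 = 8; σ²_J = ((11−5)/6)² = 1.000

Forward pass:
ES_A = 0; EF_A = 10
ES_B = 0; EF_B = 7
ES_C = 0; EF_C = 12
ES_D = 0; EF_D = 11
ES_E = max(EF_B=7, EF_C=12) = 12; EF_E = 12+14 = 26
ES_F = max(EF_A=10, EF_D=11) = 11; EF_F = 11+5 = 16
ES_G = max(EF_B=7, EF_C=12) = 12; EF_G = 12+8 = 20
ES_H = max(EF_A=10, EF_B=7) = 10; EF_H = 10+15 = 25
ES_I = 26; EF_I = 26+11 = 37
ES_J = max(EF_A=10, EF_F=16, EF_G=20, EF_H=25, EF_I=37) = 37; EF_J = 37+8 = 45
Expected project duration μ = 45 weeks. Critical path: C → E → I → J.

Variance along critical path = 11.111 + 2.778 + 4.000 + 1.000 = 18.889
σ = √18.889 = 4.346 weeks

4.35 weeks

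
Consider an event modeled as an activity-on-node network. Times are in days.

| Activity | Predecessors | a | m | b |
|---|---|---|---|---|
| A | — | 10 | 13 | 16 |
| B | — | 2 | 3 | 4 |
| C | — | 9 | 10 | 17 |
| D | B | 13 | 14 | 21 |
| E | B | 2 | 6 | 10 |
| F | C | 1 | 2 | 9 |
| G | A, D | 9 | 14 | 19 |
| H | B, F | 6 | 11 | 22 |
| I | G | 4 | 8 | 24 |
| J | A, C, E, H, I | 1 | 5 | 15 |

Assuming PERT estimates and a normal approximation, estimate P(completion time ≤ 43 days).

te_A = (10 + 4·13 + 16)/6 = 78/6 = 13; σ²_A = ((16−10)/6)² = 1.000
te_B = (2 + 4·3 + 4)/6 = 18/6 = 3; σ²_B = ((4−2)/6)² = 0.111
te_C = (9 + 4·10 + 17)/6 = 66/6 = 11; σ²_C = ((17−9)/6)² = 1.778
te_D = (13 + 4·14 + 21)/6 = 90/6 = 15; σ²_D = ((21−13)/6)² = 1.778
te_E = (2 + 4·6 + 10)/6 = 36/6 = 6; σ²_E = ((10−2)/6)² = 1.778
te_F = (1 + 4·2 + 9)/6 = 18/6 = 3; σ²_F = ((9−1)/6)² = 1.778
te_G = (9 + 4·14 + 19)/6 = 84/6 = 14; σ²_G = ((19−9)/6)² = 2.778
te_H = (6 + 4·11 + 22)/6 = 72/6 = 12; σ²_H = ((22−6)/6)² = 7.111
te_I = (4 + 4·8 + 24)/6 = 60/6 = 10; σ²_I = ((24−4)/6)² = 11.111
te_J = (1 + 4·5 + 15)/6 = 36/6 = 6; σ²_J = ((15−1)/6)² = 5.444

Forward pass:
ES_A = 0; EF_A = 13
ES_B = 0; EF_B = 3
ES_C = 0; EF_C = 11
ES_D = 3; EF_D = 3+15 = 18
ES_E = 3; EF_E = 3+6 = 9
ES_F = 11; EF_F = 11+3 = 14
ES_G = max(EF_A=13, EF_D=18) = 18; EF_G = 18+14 = 32
ES_H = max(EF_B=3, EF_F=14) = 14; EF_H = 14+12 = 26
ES_I = 32; EF_I = 32+10 = 42
ES_J = max(EF_A=13, EF_C=11, EF_E=9, EF_H=26, EF_I=42) = 42; EF_J = 42+6 = 48
Expected project duration μ = 48 days. Critical path: B → D → G → I → J.

Variance along critical path = 0.111 + 1.778 + 2.778 + 11.111 + 5.444 = 21.222; σ = √21.222 = 4.607 days.
Z = (43 − 48) / 4.607 = -1.085
P(T ≤ 43) = Φ(-1.085) ≈ 0.139

0.139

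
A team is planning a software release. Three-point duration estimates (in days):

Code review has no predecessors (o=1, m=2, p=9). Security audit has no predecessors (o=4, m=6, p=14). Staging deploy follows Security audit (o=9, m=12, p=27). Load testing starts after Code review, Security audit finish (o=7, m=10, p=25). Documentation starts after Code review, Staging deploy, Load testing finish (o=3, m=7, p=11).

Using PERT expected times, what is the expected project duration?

te_Code review = (1 + 4·2 + 9)/6 = 18/6 = 3
te_Security audit = (4 + 4·6 + 14)/6 = 42/6 = 7
te_Staging deploy = (9 + 4·12 + 27)/6 = 84/6 = 14
te_Load testing = (7 + 4·10 + 25)/6 = 72/6 = 12
te_Documentation = (3 + 4·7 + 11)/6 = 42/6 = 7

Forward pass:
ES_Code review = 0; EF_Code review = 3
ES_Security audit = 0; EF_Security audit = 7
ES_Staging deploy = 7; EF_Staging deploy = 7+14 = 21
ES_Load testing = max(EF_Code review=3, EF_Security audit=7) = 7; EF_Load testing = 7+12 = 19
ES_Documentation = max(EF_Code review=3, EF_Staging deploy=21, EF_Load testing=19) = 21; EF_Documentation = 21+7 = 28
Expected project duration μ = 28 days. Critical path: Security audit → Staging deploy → Documentation.

28 days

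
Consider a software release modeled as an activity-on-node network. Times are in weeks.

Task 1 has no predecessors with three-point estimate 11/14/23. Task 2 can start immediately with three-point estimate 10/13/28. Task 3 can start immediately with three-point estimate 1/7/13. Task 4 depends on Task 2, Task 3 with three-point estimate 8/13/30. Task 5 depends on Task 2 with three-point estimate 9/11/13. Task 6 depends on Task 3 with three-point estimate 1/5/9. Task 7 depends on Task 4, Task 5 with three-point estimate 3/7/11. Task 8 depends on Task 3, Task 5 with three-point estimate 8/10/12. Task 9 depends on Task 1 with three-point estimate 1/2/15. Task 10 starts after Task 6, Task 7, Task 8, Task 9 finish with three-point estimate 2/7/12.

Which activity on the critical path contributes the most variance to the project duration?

te_Task 1 = (11 + 4·14 + 23)/6 = 90/6 = 15; σ²_Task 1 = ((23−11)/6)² = 4.000
te_Task 2 = (10 + 4·13 + 28)/6 = 90/6 = 15; σ²_Task 2 = ((28−10)/6)² = 9.000
te_Task 3 = (1 + 4·7 + 13)/6 = 42/6 = 7; σ²_Task 3 = ((13−1)/6)² = 4.000
te_Task 4 = (8 + 4·13 + 30)/6 = 90/6 = 15; σ²_Task 4 = ((30−8)/6)² = 13.444
te_Task 5 = (9 + 4·11 + 13)/6 = 66/6 = 11; σ²_Task 5 = ((13−9)/6)² = 0.444
te_Task 6 = (1 + 4·5 + 9)/6 = 30/6 = 5; σ²_Task 6 = ((9−1)/6)² = 1.778
te_Task 7 = (3 + 4·7 + 11)/6 = 42/6 = 7; σ²_Task 7 = ((11−3)/6)² = 1.778
te_Task 8 = (8 + 4·10 + 12)/6 = 60/6 = 10; σ²_Task 8 = ((12−8)/6)² = 0.444
te_Task 9 = (1 + 4·2 + 15)/6 = 24/6 = 4; σ²_Task 9 = ((15−1)/6)² = 5.444
te_Task 10 = (2 + 4·7 + 12)/6 = 42/6 = 7; σ²_Task 10 = ((12−2)/6)² = 2.778

Forward pass:
ES_Task 1 = 0; EF_Task 1 = 15
ES_Task 2 = 0; EF_Task 2 = 15
ES_Task 3 = 0; EF_Task 3 = 7
ES_Task 4 = max(EF_Task 2=15, EF_Task 3=7) = 15; EF_Task 4 = 15+15 = 30
ES_Task 5 = 15; EF_Task 5 = 15+11 = 26
ES_Task 6 = 7; EF_Task 6 = 7+5 = 12
ES_Task 7 = max(EF_Task 4=30, EF_Task 5=26) = 30; EF_Task 7 = 30+7 = 37
ES_Task 8 = max(EF_Task 3=7, EF_Task 5=26) = 26; EF_Task 8 = 26+10 = 36
ES_Task 9 = 15; EF_Task 9 = 15+4 = 19
ES_Task 10 = max(EF_Task 6=12, EF_Task 7=37, EF_Task 8=36, EF_Task 9=19) = 37; EF_Task 10 = 37+7 = 44
Expected project duration μ = 44 weeks. Critical path: Task 2 → Task 4 → Task 7 → Task 10.

Variances on critical path: σ²_Task 2=9.000, σ²_Task 4=13.444, σ²_Task 7=1.778, σ²_Task 10=2.778.
Largest is σ²_Task 4 = 13.444.

Task 4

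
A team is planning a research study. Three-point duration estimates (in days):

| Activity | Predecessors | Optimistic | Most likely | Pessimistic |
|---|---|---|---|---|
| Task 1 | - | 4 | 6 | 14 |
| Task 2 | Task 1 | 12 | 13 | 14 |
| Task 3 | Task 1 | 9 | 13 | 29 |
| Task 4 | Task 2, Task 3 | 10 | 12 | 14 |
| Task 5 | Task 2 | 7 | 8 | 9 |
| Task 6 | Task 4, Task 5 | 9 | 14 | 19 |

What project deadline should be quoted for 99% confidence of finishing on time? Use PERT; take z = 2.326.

57.6 days

te_Task 1 = (4 + 4·6 + 14)/6 = 42/6 = 7; σ²_Task 1 = ((14−4)/6)² = 2.778
te_Task 2 = (12 + 4·13 + 14)/6 = 78/6 = 13; σ²_Task 2 = ((14−12)/6)² = 0.111
te_Task 3 = (9 + 4·13 + 29)/6 = 90/6 = 15; σ²_Task 3 = ((29−9)/6)² = 11.111
te_Task 4 = (10 + 4·12 + 14)/6 = 72/6 = 12; σ²_Task 4 = ((14−10)/6)² = 0.444
te_Task 5 = (7 + 4·8 + 9)/6 = 48/6 = 8; σ²_Task 5 = ((9−7)/6)² = 0.111
te_Task 6 = (9 + 4·14 + 19)/6 = 84/6 = 14; σ²_Task 6 = ((19−9)/6)² = 2.778

Forward pass:
ES_Task 1 = 0; EF_Task 1 = 7
ES_Task 2 = 7; EF_Task 2 = 7+13 = 20
ES_Task 3 = 7; EF_Task 3 = 7+15 = 22
ES_Task 4 = max(EF_Task 2=20, EF_Task 3=22) = 22; EF_Task 4 = 22+12 = 34
ES_Task 5 = 20; EF_Task 5 = 20+8 = 28
ES_Task 6 = max(EF_Task 4=34, EF_Task 5=28) = 34; EF_Task 6 = 34+14 = 48
Expected project duration μ = 48 days. Critical path: Task 1 → Task 3 → Task 4 → Task 6.

Variance along critical path = 2.778 + 11.111 + 0.444 + 2.778 = 17.111; σ = 4.137 days.
D = μ + z·σ = 48 + 2.326·4.137 = 57.6 days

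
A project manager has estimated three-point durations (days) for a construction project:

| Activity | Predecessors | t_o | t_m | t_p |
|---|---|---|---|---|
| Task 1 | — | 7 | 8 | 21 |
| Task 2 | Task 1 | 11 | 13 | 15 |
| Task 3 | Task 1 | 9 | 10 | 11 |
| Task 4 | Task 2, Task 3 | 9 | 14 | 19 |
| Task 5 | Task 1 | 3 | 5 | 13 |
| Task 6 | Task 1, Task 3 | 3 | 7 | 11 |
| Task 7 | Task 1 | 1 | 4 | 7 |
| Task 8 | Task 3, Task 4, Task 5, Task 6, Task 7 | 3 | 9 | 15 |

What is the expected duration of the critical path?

46 days

te_Task 1 = (7 + 4·8 + 21)/6 = 60/6 = 10
te_Task 2 = (11 + 4·13 + 15)/6 = 78/6 = 13
te_Task 3 = (9 + 4·10 + 11)/6 = 60/6 = 10
te_Task 4 = (9 + 4·14 + 19)/6 = 84/6 = 14
te_Task 5 = (3 + 4·5 + 13)/6 = 36/6 = 6
te_Task 6 = (3 + 4·7 + 11)/6 = 42/6 = 7
te_Task 7 = (1 + 4·4 + 7)/6 = 24/6 = 4
te_Task 8 = (3 + 4·9 + 15)/6 = 54/6 = 9

Forward pass:
ES_Task 1 = 0; EF_Task 1 = 10
ES_Task 2 = 10; EF_Task 2 = 10+13 = 23
ES_Task 3 = 10; EF_Task 3 = 10+10 = 20
ES_Task 4 = max(EF_Task 2=23, EF_Task 3=20) = 23; EF_Task 4 = 23+14 = 37
ES_Task 5 = 10; EF_Task 5 = 10+6 = 16
ES_Task 6 = max(EF_Task 1=10, EF_Task 3=20) = 20; EF_Task 6 = 20+7 = 27
ES_Task 7 = 10; EF_Task 7 = 10+4 = 14
ES_Task 8 = max(EF_Task 3=20, EF_Task 4=37, EF_Task 5=16, EF_Task 6=27, EF_Task 7=14) = 37; EF_Task 8 = 37+9 = 46
Expected project duration μ = 46 days. Critical path: Task 1 → Task 2 → Task 4 → Task 8.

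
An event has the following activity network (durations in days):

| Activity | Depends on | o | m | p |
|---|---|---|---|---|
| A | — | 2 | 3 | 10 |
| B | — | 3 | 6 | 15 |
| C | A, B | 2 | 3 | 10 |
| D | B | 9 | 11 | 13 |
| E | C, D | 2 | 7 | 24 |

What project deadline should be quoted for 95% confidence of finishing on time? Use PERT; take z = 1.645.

te_A = (2 + 4·3 + 10)/6 = 24/6 = 4; σ²_A = ((10−2)/6)² = 1.778
te_B = (3 + 4·6 + 15)/6 = 42/6 = 7; σ²_B = ((15−3)/6)² = 4.000
te_C = (2 + 4·3 + 10)/6 = 24/6 = 4; σ²_C = ((10−2)/6)² = 1.778
te_D = (9 + 4·11 + 13)/6 = 66/6 = 11; σ²_D = ((13−9)/6)² = 0.444
te_E = (2 + 4·7 + 24)/6 = 54/6 = 9; σ²_E = ((24−2)/6)² = 13.444

Forward pass:
ES_A = 0; EF_A = 4
ES_B = 0; EF_B = 7
ES_C = max(EF_A=4, EF_B=7) = 7; EF_C = 7+4 = 11
ES_D = 7; EF_D = 7+11 = 18
ES_E = max(EF_C=11, EF_D=18) = 18; EF_E = 18+9 = 27
Expected project duration μ = 27 days. Critical path: B → D → E.

Variance along critical path = 4.000 + 0.444 + 13.444 = 17.889; σ = 4.230 days.
D = μ + z·σ = 27 + 1.645·4.230 = 34.0 days

34.0 days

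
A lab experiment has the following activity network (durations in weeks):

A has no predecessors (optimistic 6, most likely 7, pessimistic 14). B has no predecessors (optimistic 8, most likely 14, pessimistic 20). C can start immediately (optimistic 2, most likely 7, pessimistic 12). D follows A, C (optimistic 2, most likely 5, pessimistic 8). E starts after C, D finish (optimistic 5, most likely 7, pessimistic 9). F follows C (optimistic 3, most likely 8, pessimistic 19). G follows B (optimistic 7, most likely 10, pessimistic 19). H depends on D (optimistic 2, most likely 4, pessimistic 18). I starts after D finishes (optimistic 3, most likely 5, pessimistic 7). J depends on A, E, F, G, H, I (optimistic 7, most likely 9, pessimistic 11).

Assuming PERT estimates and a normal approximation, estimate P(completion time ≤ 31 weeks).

te_A = (6 + 4·7 + 14)/6 = 48/6 = 8; σ²_A = ((14−6)/6)² = 1.778
te_B = (8 + 4·14 + 20)/6 = 84/6 = 14; σ²_B = ((20−8)/6)² = 4.000
te_C = (2 + 4·7 + 12)/6 = 42/6 = 7; σ²_C = ((12−2)/6)² = 2.778
te_D = (2 + 4·5 + 8)/6 = 30/6 = 5; σ²_D = ((8−2)/6)² = 1.000
te_E = (5 + 4·7 + 9)/6 = 42/6 = 7; σ²_E = ((9−5)/6)² = 0.444
te_F = (3 + 4·8 + 19)/6 = 54/6 = 9; σ²_F = ((19−3)/6)² = 7.111
te_G = (7 + 4·10 + 19)/6 = 66/6 = 11; σ²_G = ((19−7)/6)² = 4.000
te_H = (2 + 4·4 + 18)/6 = 36/6 = 6; σ²_H = ((18−2)/6)² = 7.111
te_I = (3 + 4·5 + 7)/6 = 30/6 = 5; σ²_I = ((7−3)/6)² = 0.444
te_J = (7 + 4·9 + 11)/6 = 54/6 = 9; σ²_J = ((11−7)/6)² = 0.444

Forward pass:
ES_A = 0; EF_A = 8
ES_B = 0; EF_B = 14
ES_C = 0; EF_C = 7
ES_D = max(EF_A=8, EF_C=7) = 8; EF_D = 8+5 = 13
ES_E = max(EF_C=7, EF_D=13) = 13; EF_E = 13+7 = 20
ES_F = 7; EF_F = 7+9 = 16
ES_G = 14; EF_G = 14+11 = 25
ES_H = 13; EF_H = 13+6 = 19
ES_I = 13; EF_I = 13+5 = 18
ES_J = max(EF_A=8, EF_E=20, EF_F=16, EF_G=25, EF_H=19, EF_I=18) = 25; EF_J = 25+9 = 34
Expected project duration μ = 34 weeks. Critical path: B → G → J.

Variance along critical path = 4.000 + 4.000 + 0.444 = 8.444; σ = √8.444 = 2.906 weeks.
Z = (31 − 34) / 2.906 = -1.032
P(T ≤ 31) = Φ(-1.032) ≈ 0.151

0.151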